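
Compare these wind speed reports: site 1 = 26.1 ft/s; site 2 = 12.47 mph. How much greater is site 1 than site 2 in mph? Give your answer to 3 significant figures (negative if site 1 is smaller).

5.33 mph

site 1: 26.1 ft/s = 17.7955 mph.
Difference: 17.7955 − 12.4700 = 5.33 mph.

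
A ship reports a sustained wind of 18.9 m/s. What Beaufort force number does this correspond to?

18.9 m/s lies in the Beaufort 8 band (gale, 17.2–20.7 m/s).

Beaufort force 8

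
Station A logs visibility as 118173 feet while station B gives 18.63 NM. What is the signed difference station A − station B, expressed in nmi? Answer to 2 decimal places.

0.82 nmi

station A: 118173 ft = 19.4488 nmi.
Difference: 19.4488 − 18.6300 = 0.82 nmi.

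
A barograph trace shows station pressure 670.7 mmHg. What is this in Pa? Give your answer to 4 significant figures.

1 mmHg = 133.322 Pa, so 670.7 × 133.322 = 89420 Pa.

89420 Pa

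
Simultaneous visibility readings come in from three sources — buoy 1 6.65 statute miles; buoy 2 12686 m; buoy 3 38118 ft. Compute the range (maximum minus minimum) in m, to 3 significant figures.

buoy 1: 6.65 SM = 10702.14 m.
buoy 3: 38118 ft = 11618.37 m.
Spread: 12686.00 − 10702.14 = 1980 m.

1980 m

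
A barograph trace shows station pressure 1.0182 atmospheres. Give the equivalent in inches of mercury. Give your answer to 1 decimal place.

30.5 inHg

1 atm = 29.9213 inHg, so 1.0182 × 29.9213 = 30.5 inHg.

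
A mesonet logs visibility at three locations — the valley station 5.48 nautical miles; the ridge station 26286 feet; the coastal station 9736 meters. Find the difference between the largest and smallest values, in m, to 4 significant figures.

the valley station: 5.48 nmi = 10148.96 m.
the ridge station: 26286 ft = 8011.97 m.
Spread: 10148.96 − 8011.97 = 2137 m.

2137 m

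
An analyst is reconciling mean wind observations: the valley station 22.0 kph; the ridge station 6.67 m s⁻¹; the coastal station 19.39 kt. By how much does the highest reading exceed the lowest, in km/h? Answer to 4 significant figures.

13.91 km/h

the ridge station: 6.67 m/s = 24.0120 km/h.
the coastal station: 19.39 kt = 35.9103 km/h.
Spread: 35.9103 − 22.0000 = 13.91 km/h.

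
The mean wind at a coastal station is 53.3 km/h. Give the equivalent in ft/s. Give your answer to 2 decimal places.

48.57 ft/s

1 km/h = 0.911344 ft/s, so 53.3 × 0.911344 = 48.57 ft/s.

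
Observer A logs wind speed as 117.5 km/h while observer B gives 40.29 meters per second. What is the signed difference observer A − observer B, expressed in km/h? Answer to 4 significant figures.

observer B: 40.29 m/s = 145.0440 km/h.
Difference: 117.5000 − 145.0440 = -27.54 km/h.

-27.54 km/h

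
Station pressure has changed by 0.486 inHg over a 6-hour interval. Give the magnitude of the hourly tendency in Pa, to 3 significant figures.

274 Pa per hour

0.486 inHg / 6 h × 3386.39 Pa/inHg = 274 Pa/h.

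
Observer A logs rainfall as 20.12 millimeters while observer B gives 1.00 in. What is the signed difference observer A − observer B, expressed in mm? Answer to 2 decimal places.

-5.28 mm

observer B: 1.00 in = 25.4000 mm.
Difference: 20.1200 − 25.4000 = -5.28 mm.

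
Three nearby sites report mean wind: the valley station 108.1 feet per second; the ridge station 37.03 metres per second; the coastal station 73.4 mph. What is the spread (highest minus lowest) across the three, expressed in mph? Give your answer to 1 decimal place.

9.4 mph

the valley station: 108.1 ft/s = 73.705 mph.
the ridge station: 37.03 m/s = 82.834 mph.
Spread: 82.834 − 73.400 = 9.4 mph.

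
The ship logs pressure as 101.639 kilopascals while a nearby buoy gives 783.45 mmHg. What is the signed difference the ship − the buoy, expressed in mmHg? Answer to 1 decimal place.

the ship: 101.639 kPa = 762.355 mmHg.
Difference: 762.355 − 783.450 = -21.1 mmHg.

-21.1 mmHg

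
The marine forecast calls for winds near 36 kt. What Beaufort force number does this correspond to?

36 kt lies in the Beaufort 8 band (gale, 34–40 kt).

Beaufort force 8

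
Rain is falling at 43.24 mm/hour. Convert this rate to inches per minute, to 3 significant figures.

0.0284 in/minute

43.24 mm/hour × 0.0393701 in/mm × 0.0166667 hour/minute = 0.0284 in/minute.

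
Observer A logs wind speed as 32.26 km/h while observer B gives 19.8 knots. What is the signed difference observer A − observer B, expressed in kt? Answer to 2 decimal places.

observer A: 32.26 km/h = 17.4190 kt.
Difference: 17.4190 − 19.8000 = -2.38 kt.

-2.38 kt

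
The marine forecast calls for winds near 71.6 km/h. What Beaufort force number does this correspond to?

Beaufort force 8

71.6 km/h = 19.9 m/s, which is Beaufort 8 (gale, 17.2–20.7 m/s).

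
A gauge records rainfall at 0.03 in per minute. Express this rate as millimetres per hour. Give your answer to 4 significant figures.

0.03 in/minute × 25.4 mm/in × 60 minute/hour = 45.72 mm/hour.

45.72 mm/hour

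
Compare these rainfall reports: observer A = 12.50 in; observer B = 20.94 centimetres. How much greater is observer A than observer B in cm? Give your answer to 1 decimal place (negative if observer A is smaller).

observer A: 12.50 in = 31.750 cm.
Difference: 31.750 − 20.940 = 10.8 cm.

10.8 cm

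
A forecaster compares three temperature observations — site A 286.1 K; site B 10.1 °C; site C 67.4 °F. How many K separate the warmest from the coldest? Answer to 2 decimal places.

9.57 K

site A: 286.1 K = 12.950 °C.
site C: 67.4 °F = 19.667 °C.
Spread: 19.667 − 10.100 = 9.567 °C.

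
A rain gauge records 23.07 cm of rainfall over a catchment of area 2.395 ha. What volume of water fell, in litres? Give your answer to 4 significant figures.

Depth: 23.07 cm × 10 = 230.7 mm.
Area: 2.395 ha = 23950 m².
1 mm over 1 m² is 1 L, so volume = 230.7 × 23950 = 5525265 L ≈ 5525000 L.

5525000 litres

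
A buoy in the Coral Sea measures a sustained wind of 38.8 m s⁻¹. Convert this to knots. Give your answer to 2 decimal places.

1 m/s = 1.94384 kt, so 38.8 × 1.94384 = 75.42 kt.

75.42 kt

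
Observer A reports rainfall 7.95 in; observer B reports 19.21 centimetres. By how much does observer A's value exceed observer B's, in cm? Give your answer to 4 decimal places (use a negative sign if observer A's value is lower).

observer A: 7.95 in = 20.193000 cm.
Difference: 20.193000 − 19.210000 = 0.9830 cm.

0.9830 cm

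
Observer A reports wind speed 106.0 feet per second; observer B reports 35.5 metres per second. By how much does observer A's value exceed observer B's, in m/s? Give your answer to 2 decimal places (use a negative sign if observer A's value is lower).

-3.19 m/s

observer A: 106.0 ft/s = 32.3088 m/s.
Difference: 32.3088 − 35.5000 = -3.19 m/s.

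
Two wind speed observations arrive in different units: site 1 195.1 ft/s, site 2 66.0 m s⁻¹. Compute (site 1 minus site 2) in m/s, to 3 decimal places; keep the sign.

site 1: 195.1 ft/s = 59.46648 m/s.
Difference: 59.46648 − 66.00000 = -6.534 m/s.

-6.534 m/s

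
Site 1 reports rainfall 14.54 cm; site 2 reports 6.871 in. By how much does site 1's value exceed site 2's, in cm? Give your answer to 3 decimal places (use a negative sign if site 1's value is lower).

-2.912 cm

site 2: 6.871 in = 17.45234 cm.
Difference: 14.54000 − 17.45234 = -2.912 cm.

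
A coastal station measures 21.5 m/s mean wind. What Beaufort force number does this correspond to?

21.5 m/s lies in the Beaufort 9 band (strong gale, 20.8–24.4 m/s).

Beaufort force 9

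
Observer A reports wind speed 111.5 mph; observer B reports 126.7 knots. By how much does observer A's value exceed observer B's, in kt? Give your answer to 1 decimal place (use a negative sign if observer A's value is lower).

observer A: 111.5 mph = 96.891 kt.
Difference: 96.891 − 126.700 = -29.8 kt.

-29.8 kt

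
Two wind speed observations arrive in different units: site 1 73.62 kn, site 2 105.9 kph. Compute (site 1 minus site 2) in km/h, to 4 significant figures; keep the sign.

30.44 km/h

site 1: 73.62 kt = 136.3442 km/h.
Difference: 136.3442 − 105.9000 = 30.44 km/h.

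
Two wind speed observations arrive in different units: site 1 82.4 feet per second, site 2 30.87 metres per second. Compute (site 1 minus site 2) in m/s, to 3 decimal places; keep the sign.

site 1: 82.4 ft/s = 25.11552 m/s.
Difference: 25.11552 − 30.87000 = -5.754 m/s.

-5.754 m/s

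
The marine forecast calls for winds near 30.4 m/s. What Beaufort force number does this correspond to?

Beaufort force 11

30.4 m/s lies in the Beaufort 11 band (violent storm, 28.5–32.6 m/s).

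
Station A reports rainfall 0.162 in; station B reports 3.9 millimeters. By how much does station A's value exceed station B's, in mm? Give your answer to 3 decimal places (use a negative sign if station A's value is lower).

station A: 0.162 in = 4.11480 mm.
Difference: 4.11480 − 3.90000 = 0.215 mm.

0.215 mm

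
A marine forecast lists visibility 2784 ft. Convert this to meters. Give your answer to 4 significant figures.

848.6 m

1 ft = 0.3048 m, so 2784 × 0.3048 = 848.6 m.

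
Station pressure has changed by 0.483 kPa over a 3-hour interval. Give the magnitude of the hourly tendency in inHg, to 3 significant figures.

0.0475 inHg per hour

0.483 kPa / 3 h × 0.2953 inHg/kPa = 0.0475 inHg/h.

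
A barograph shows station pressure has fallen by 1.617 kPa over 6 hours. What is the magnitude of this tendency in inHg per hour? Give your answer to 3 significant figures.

0.0796 inHg per hour

1.617 kPa / 6 h × 0.2953 inHg/kPa = 0.0796 inHg/h.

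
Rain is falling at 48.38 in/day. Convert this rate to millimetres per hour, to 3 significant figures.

48.38 in/day × 25.4 mm/in × 0.0416667 day/hour = 51.2 mm/hour.

51.2 mm/hour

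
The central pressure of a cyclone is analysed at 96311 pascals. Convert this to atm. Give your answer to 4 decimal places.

0.9505 atm

1 Pa = 9.86923e-06 atm, so 96311 × 9.86923e-06 = 0.9505 atm.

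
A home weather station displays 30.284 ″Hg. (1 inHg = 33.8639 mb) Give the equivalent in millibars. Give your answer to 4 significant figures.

1026 mb

1 inHg = 33.8639 mb, so 30.284 × 33.8639 = 1026 mb.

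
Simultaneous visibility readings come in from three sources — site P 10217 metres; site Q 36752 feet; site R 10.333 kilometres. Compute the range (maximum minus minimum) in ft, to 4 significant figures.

3232 ft

site P: 10217 m = 33520.34 ft.
site R: 10.333 km = 33900.92 ft.
Spread: 36752.00 − 33520.34 = 3232 ft.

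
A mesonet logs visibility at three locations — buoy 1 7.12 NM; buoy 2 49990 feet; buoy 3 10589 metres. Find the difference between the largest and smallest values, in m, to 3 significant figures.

4650 m

buoy 1: 7.12 nmi = 13186.24 m.
buoy 2: 49990 ft = 15236.95 m.
Spread: 15236.95 − 10589.00 = 4650 m.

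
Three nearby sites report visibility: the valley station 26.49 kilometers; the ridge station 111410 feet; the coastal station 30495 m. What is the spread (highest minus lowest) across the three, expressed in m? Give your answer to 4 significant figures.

the valley station: 26.49 km = 26490.00 m.
the ridge station: 111410 ft = 33957.77 m.
Spread: 33957.77 − 26490.00 = 7468 m.

7468 m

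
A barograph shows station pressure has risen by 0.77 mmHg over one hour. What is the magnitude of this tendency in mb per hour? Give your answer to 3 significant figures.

0.77 mmHg / 1 h × 1.33322 mb/mmHg = 1.03 mb/h.

1.03 mb per hour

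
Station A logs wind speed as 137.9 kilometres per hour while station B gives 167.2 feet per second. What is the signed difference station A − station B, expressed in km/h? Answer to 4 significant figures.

station B: 167.2 ft/s = 183.4652 km/h.
Difference: 137.9000 − 183.4652 = -45.57 km/h.

-45.57 km/h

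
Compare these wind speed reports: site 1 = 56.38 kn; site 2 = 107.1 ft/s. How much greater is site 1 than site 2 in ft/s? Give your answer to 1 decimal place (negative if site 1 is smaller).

site 1: 56.38 kt = 95.159 ft/s.
Difference: 95.159 − 107.100 = -11.9 ft/s.

-11.9 ft/s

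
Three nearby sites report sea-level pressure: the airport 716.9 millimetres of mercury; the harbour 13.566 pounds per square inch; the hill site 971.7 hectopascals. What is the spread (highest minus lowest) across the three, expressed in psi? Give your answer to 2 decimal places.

0.53 psi

the airport: 716.9 mmHg = 13.8625 psi.
the hill site: 971.7 hPa = 14.0933 psi.
Spread: 14.0933 − 13.5660 = 0.53 psi.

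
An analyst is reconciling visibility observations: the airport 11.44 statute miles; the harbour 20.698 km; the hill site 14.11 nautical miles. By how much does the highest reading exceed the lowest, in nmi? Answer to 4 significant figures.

4.169 nmi

the airport: 11.44 SM = 9.94109 nmi.
the harbour: 20.698 km = 11.17603 nmi.
Spread: 14.11000 − 9.94109 = 4.169 nmi.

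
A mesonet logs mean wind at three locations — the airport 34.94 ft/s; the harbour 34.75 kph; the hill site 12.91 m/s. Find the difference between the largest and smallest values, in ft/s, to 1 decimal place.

the harbour: 34.75 km/h = 31.669 ft/s.
the hill site: 12.91 m/s = 42.356 ft/s.
Spread: 42.356 − 31.669 = 10.7 ft/s.

10.7 ft/s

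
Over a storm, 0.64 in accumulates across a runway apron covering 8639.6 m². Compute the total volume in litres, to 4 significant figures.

140400 litres

Depth: 0.64 in × 25.4 = 16.256 mm.
1 mm over 1 m² is 1 L, so volume = 16.256 × 8639.6 = 140445.34 L ≈ 140400 L.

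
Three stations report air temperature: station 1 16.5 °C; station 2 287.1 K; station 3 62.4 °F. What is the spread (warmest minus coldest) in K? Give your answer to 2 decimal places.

2.94 K

station 2: 287.1 K = 13.950 °C.
station 3: 62.4 °F = 16.889 °C.
Spread: 16.889 − 13.950 = 2.939 °C.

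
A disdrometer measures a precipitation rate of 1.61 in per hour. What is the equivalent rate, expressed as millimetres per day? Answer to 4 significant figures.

1.61 in/hour × 25.4 mm/in × 24 hour/day = 981.5 mm/day.

981.5 mm/day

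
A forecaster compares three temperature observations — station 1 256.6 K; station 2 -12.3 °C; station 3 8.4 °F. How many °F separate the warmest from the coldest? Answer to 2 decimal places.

7.65 °F

station 1: 256.6 K = -16.550 °C.
station 3: 8.4 °F = -13.111 °C.
Spread: (-12.300) − (-16.550) = 4.250 °C = 7.65 °F.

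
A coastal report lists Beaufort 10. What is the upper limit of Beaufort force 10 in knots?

Beaufort 10 (storm) spans 48–55 knots.

55 kt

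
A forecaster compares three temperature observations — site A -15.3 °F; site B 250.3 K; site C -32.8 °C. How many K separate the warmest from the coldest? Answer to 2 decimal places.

site A: -15.3 °F = -26.278 °C.
site B: 250.3 K = -22.850 °C.
Spread: (-22.850) − (-32.800) = 9.950 °C.

9.95 K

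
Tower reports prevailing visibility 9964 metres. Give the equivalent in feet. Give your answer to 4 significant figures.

32690 ft

1 m = 3.28084 ft, so 9964 × 3.28084 = 32690 ft.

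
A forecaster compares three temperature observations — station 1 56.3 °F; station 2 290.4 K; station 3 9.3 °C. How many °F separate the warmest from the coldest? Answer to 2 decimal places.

14.31 °F

station 1: 56.3 °F = 13.500 °C.
station 2: 290.4 K = 17.250 °C.
Spread: 17.250 − 9.300 = 7.950 °C = 14.31 °F.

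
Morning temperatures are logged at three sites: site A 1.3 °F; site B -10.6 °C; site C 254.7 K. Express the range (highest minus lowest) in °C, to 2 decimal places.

site A: 1.3 °F = -17.056 °C.
site C: 254.7 K = -18.450 °C.
Spread: (-10.600) − (-18.450) = 7.850 °C.

7.85 °C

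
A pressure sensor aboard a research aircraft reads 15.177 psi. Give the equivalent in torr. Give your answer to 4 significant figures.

1 psi = 51.7149 mmHg, so 15.177 × 51.7149 = 784.9 mmHg.

784.9 mmHg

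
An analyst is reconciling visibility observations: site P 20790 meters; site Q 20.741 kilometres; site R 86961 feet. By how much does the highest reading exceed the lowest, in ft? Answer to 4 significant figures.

18910 ft

site P: 20790 m = 68208.66 ft.
site Q: 20.741 km = 68047.90 ft.
Spread: 86961.00 − 68047.90 = 18910 ft.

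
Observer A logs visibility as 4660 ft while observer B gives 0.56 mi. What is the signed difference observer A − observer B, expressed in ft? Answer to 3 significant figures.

observer B: 0.56 SM = 2956.80 ft.
Difference: 4660.00 − 2956.80 = 1700 ft.

1700 ft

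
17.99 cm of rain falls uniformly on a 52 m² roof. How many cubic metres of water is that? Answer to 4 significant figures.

9.355 cubic metres

Depth: 17.99 cm × 10 = 179.9 mm.
1 mm over 1 m² is 1 L, so volume = 179.9 × 52 = 9354.8 L = 9.355 m³.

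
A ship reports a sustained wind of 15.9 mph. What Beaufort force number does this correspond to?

15.9 mph = 7.1 m/s, which is Beaufort 4 (moderate breeze, 5.5–7.9 m/s).

Beaufort force 4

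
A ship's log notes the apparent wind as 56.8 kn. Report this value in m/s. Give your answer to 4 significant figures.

29.22 m/s

1 kt = 0.514444 m/s, so 56.8 × 0.514444 = 29.22 m/s.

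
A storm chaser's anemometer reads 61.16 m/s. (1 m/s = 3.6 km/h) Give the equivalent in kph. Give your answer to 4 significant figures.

1 m/s = 3.6 km/h, so 61.16 × 3.6 = 220.2 km/h.

220.2 km/h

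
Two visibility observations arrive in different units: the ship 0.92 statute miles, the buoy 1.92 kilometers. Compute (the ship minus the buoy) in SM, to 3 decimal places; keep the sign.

the buoy: 1.92 km = 1.19303 SM.
Difference: 0.92000 − 1.19303 = -0.273 SM.

-0.273 SM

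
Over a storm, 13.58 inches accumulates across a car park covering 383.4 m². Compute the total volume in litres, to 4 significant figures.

132200 litres

Depth: 13.58 in × 25.4 = 344.932 mm.
1 mm over 1 m² is 1 L, so volume = 344.932 × 383.4 = 132246.93 L ≈ 132200 L.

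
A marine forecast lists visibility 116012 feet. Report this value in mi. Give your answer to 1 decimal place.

22.0 SM

1 ft = 0.000189394 SM, so 116012 × 0.000189394 = 22.0 SM.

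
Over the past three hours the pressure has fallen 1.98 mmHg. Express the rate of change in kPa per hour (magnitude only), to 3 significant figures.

0.0880 kPa per hour

1.98 mmHg / 3 h × 0.133322 kPa/mmHg = 0.0880 kPa/h.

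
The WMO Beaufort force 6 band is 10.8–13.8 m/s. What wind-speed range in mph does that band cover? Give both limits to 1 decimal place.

10.8–13.8 m/s × 2.237 = 24.2–30.9 mph.

24.2 to 30.9 mph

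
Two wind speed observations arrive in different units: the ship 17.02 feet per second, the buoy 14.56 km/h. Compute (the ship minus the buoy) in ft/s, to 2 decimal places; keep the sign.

3.75 ft/s

the buoy: 14.56 km/h = 13.2692 ft/s.
Difference: 17.0200 − 13.2692 = 3.75 ft/s.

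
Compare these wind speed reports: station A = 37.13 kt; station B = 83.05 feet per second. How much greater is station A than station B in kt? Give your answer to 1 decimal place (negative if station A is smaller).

station B: 83.05 ft/s = 49.206 kt.
Difference: 37.130 − 49.206 = -12.1 kt.

-12.1 kt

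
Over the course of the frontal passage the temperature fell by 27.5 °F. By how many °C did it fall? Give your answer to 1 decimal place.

A change of 1 °C equals a change of 1.8 °F: Δ°C = 27.5 × 0.5556 = 15.3 °C.

15.3 °C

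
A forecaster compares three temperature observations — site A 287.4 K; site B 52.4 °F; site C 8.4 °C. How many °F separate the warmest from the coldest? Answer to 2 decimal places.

site A: 287.4 K = 14.250 °C.
site B: 52.4 °F = 11.333 °C.
Spread: 14.250 − 8.400 = 5.850 °C = 10.53 °F.

10.53 °F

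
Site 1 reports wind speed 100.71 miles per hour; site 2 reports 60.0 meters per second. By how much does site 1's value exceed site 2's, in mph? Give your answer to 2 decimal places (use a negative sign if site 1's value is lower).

-33.51 mph

site 2: 60.0 m/s = 134.2162 mph.
Difference: 100.7100 − 134.2162 = -33.51 mph.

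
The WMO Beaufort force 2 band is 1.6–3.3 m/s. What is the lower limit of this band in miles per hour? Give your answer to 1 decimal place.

3.6 mph

1.6–3.3 m/s × 2.237 = 3.6–7.4 mph.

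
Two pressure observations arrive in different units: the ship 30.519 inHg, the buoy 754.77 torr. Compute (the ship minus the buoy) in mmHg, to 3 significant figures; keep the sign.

20.4 mmHg

the ship: 30.519 inHg = 775.183 mmHg.
Difference: 775.183 − 754.770 = 20.4 mmHg.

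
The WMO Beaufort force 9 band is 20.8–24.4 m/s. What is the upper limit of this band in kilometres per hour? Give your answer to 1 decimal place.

87.8 km/h

20.8–24.4 m/s × 3.6 = 74.9–87.8 km/h.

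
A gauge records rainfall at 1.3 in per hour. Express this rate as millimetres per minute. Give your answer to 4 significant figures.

1.3 in/hour × 25.4 mm/in × 0.0166667 hour/minute = 0.5503 mm/minute.

0.5503 mm/minute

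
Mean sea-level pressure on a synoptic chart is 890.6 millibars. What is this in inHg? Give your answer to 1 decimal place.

1 mb = 0.02953 inHg, so 890.6 × 0.02953 = 26.3 inHg.

26.3 inHg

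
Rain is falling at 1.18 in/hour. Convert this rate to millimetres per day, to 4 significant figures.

1.18 in/hour × 25.4 mm/in × 24 hour/day = 719.3 mm/day.

719.3 mm/day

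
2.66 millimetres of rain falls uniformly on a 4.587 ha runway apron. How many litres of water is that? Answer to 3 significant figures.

122000 litres

Area: 4.587 ha = 45870 m².
1 mm over 1 m² is 1 L, so volume = 2.66 × 45870 = 122014.2 L ≈ 122000 L.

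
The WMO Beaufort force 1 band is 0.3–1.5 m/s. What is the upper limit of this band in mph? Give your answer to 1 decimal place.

3.4 mph

0.3–1.5 m/s × 2.237 = 0.7–3.4 mph.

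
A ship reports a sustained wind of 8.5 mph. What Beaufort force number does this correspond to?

8.5 mph = 3.8 m/s, which is Beaufort 3 (gentle breeze, 3.4–5.4 m/s).

Beaufort force 3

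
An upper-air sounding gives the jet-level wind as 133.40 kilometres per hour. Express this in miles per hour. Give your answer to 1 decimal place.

82.9 mph

1 km/h = 0.621371 mph, so 133.40 × 0.621371 = 82.9 mph.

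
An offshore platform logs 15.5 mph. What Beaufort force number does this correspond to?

Beaufort force 4

15.5 mph = 6.9 m/s, which is Beaufort 4 (moderate breeze, 5.5–7.9 m/s).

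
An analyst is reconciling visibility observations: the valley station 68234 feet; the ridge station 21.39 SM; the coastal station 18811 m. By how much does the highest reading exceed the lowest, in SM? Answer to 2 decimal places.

the valley station: 68234 ft = 12.9231 SM.
the coastal station: 18811 m = 11.6886 SM.
Spread: 21.3900 − 11.6886 = 9.70 SM.

9.70 SM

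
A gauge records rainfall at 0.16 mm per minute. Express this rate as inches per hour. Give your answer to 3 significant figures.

0.378 in/hour

0.16 mm/minute × 0.0393701 in/mm × 60 minute/hour = 0.378 in/hour.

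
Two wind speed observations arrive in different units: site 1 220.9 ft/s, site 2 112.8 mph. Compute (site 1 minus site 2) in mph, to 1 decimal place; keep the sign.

site 1: 220.9 ft/s = 150.614 mph.
Difference: 150.614 − 112.800 = 37.8 mph.

37.8 mph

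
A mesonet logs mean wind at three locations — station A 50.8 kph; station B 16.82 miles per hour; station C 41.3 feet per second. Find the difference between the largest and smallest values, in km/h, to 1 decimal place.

station B: 16.82 mph = 27.069 km/h.
station C: 41.3 ft/s = 45.318 km/h.
Spread: 50.800 − 27.069 = 23.7 km/h.

23.7 km/h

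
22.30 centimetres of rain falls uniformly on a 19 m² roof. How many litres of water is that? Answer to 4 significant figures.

4237 litres

Depth: 22.30 cm × 10 = 223 mm.
1 mm over 1 m² is 1 L, so volume = 223 × 19 = 4237 L.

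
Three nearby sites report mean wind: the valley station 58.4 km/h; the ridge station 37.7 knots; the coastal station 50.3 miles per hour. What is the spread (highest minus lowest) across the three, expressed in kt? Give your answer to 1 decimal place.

12.2 kt

the valley station: 58.4 km/h = 31.533 kt.
the coastal station: 50.3 mph = 43.710 kt.
Spread: 43.710 − 31.533 = 12.2 kt.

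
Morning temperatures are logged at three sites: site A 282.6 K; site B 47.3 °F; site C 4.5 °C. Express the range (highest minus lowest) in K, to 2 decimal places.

site A: 282.6 K = 9.450 °C.
site B: 47.3 °F = 8.500 °C.
Spread: 9.450 − 4.500 = 4.950 °C.

4.95 K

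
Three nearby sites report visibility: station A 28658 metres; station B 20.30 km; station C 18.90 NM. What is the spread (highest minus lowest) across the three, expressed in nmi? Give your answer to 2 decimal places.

station A: 28658 m = 15.4741 nmi.
station B: 20.30 km = 10.9611 nmi.
Spread: 18.9000 − 10.9611 = 7.94 nmi.

7.94 nmi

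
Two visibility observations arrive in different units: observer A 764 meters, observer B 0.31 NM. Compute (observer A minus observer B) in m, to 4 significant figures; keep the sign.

observer B: 0.31 nmi = 574.120 m.
Difference: 764.000 − 574.120 = 189.9 m.

189.9 m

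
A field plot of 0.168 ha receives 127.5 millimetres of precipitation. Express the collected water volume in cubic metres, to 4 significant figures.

214.2 cubic metres

Area: 0.168 ha = 1680 m².
1 mm over 1 m² is 1 L, so volume = 127.5 × 1680 = 214200 L = 214.2 m³.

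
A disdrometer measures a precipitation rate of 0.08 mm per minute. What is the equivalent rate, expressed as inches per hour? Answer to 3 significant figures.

0.08 mm/minute × 0.0393701 in/mm × 60 minute/hour = 0.189 in/hour.

0.189 in/hour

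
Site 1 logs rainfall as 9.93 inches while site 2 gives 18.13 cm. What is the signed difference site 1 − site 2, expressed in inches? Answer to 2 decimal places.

site 2: 18.13 cm = 7.1378 in.
Difference: 9.9300 − 7.1378 = 2.79 in.

2.79 in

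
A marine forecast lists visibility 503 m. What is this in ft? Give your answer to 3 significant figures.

1 m = 3.28084 ft, so 503 × 3.28084 = 1650 ft.

1650 ft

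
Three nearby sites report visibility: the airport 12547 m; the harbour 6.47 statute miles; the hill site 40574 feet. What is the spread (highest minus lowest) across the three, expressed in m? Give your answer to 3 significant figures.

2130 m

the harbour: 6.47 SM = 10412.46 m.
the hill site: 40574 ft = 12366.96 m.
Spread: 12547.00 − 10412.46 = 2130 m.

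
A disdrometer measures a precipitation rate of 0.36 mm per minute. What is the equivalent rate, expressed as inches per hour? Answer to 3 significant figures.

0.36 mm/minute × 0.0393701 in/mm × 60 minute/hour = 0.850 in/hour.

0.850 in/hour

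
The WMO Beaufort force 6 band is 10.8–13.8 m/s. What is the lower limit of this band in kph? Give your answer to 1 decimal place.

38.9 km/h

10.8–13.8 m/s × 3.6 = 38.9–49.7 km/h.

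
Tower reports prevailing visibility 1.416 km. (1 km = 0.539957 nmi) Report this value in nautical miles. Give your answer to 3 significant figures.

1 km = 0.539957 nmi, so 1.416 × 0.539957 = 0.765 nmi.

0.765 nmi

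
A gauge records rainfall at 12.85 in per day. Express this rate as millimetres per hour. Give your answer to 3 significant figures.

12.85 in/day × 25.4 mm/in × 0.0416667 day/hour = 13.6 mm/hour.

13.6 mm/hour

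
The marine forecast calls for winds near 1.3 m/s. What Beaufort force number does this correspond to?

1.3 m/s lies in the Beaufort 1 band (light air, 0.3–1.5 m/s).

Beaufort force 1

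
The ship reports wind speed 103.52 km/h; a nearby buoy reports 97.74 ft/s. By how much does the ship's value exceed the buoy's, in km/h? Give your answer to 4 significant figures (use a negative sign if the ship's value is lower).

-3.728 km/h

the buoy: 97.74 ft/s = 107.24815 km/h.
Difference: 103.52000 − 107.24815 = -3.728 km/h.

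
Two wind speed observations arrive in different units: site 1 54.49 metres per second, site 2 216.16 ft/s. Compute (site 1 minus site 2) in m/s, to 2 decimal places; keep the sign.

site 2: 216.16 ft/s = 65.8856 m/s.
Difference: 54.4900 − 65.8856 = -11.40 m/s.

-11.40 m/s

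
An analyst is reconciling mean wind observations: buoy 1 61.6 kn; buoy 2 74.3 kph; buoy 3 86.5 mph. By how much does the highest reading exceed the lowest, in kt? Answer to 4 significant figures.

buoy 2: 74.3 km/h = 40.1188 kt.
buoy 3: 86.5 mph = 75.1664 kt.
Spread: 75.1664 − 40.1188 = 35.05 kt.

35.05 kt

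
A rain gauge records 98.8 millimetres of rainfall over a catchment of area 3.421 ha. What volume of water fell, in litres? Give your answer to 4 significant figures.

3380000 litres

Area: 3.421 ha = 34210 m².
1 mm over 1 m² is 1 L, so volume = 98.8 × 34210 = 3379948 L ≈ 3380000 L.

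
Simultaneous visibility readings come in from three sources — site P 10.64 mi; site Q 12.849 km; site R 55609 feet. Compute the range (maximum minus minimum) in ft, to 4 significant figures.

site P: 10.64 SM = 56179.20 ft.
site Q: 12.849 km = 42155.51 ft.
Spread: 56179.20 − 42155.51 = 14020 ft.

14020 ft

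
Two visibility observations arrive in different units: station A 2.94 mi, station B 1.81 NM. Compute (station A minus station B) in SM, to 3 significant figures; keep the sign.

0.857 SM

station B: 1.81 nmi = 2.08291 SM.
Difference: 2.94000 − 2.08291 = 0.857 SM.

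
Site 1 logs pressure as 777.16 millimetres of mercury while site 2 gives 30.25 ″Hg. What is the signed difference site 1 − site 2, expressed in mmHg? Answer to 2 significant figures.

8.8 mmHg

site 2: 30.25 inHg = 768.350 mmHg.
Difference: 777.160 − 768.350 = 8.8 mmHg.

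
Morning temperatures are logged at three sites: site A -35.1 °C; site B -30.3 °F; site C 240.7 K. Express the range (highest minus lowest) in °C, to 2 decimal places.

2.65 °C

site B: -30.3 °F = -34.611 °C.
site C: 240.7 K = -32.450 °C.
Spread: (-32.450) − (-35.100) = 2.650 °C.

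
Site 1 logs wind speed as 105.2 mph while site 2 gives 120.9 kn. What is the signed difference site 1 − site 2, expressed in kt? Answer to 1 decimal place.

site 1: 105.2 mph = 91.416 kt.
Difference: 91.416 − 120.900 = -29.5 kt.

-29.5 kt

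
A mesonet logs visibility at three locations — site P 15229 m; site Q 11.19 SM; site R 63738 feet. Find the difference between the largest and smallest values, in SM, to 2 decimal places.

site P: 15229 m = 9.4629 SM.
site R: 63738 ft = 12.0716 SM.
Spread: 12.0716 − 9.4629 = 2.61 SM.

2.61 SM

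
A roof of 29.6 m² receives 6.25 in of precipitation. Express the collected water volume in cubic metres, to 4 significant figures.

Depth: 6.25 in × 25.4 = 158.75 mm.
1 mm over 1 m² is 1 L, so volume = 158.75 × 29.6 = 4699 L = 4.699 m³.

4.699 cubic metres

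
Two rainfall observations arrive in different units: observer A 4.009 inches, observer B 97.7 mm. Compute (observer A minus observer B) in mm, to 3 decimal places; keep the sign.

4.129 mm

observer A: 4.009 in = 101.82860 mm.
Difference: 101.82860 − 97.70000 = 4.129 mm.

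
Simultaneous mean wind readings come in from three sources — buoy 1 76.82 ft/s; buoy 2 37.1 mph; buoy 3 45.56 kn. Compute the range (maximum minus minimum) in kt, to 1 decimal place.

buoy 1: 76.82 ft/s = 45.515 kt.
buoy 2: 37.1 mph = 32.239 kt.
Spread: 45.560 − 32.239 = 13.3 kt.

13.3 kt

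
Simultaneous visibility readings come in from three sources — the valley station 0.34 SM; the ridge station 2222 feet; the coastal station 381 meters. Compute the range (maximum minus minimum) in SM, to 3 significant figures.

0.184 SM

the ridge station: 2222 ft = 0.42083 SM.
the coastal station: 381 m = 0.23674 SM.
Spread: 0.42083 − 0.23674 = 0.184 SM.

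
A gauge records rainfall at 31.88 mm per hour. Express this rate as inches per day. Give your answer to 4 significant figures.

31.88 mm/hour × 0.0393701 in/mm × 24 hour/day = 30.12 in/day.

30.12 in/day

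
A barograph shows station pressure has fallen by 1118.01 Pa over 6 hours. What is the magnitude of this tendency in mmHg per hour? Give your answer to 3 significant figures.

1.40 mmHg per hour

1118.01 Pa / 6 h × 0.00750062 mmHg/Pa = 1.40 mmHg/h.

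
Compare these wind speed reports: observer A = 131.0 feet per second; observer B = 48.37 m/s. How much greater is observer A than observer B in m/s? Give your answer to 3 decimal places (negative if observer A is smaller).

-8.441 m/s

observer A: 131.0 ft/s = 39.92880 m/s.
Difference: 39.92880 − 48.37000 = -8.441 m/s.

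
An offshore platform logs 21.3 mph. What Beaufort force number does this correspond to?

21.3 mph = 9.5 m/s, which is Beaufort 5 (fresh breeze, 8.0–10.7 m/s).

Beaufort force 5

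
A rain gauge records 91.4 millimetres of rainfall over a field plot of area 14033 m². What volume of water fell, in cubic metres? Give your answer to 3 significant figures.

1280 cubic metres

1 mm over 1 m² is 1 L, so volume = 91.4 × 14033 = 1282616.2 L = 1280 m³.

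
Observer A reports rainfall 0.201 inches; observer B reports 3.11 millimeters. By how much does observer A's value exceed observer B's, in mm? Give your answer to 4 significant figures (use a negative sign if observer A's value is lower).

observer A: 0.201 in = 5.10540 mm.
Difference: 5.10540 − 3.11000 = 1.995 mm.

1.995 mm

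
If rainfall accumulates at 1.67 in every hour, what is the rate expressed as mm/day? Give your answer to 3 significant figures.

1.67 in/hour × 25.4 mm/in × 24 hour/day = 1020 mm/day.

1020 mm/day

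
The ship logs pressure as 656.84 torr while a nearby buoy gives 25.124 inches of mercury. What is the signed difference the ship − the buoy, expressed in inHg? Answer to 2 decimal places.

the ship: 656.84 mmHg = 25.8598 inHg.
Difference: 25.8598 − 25.1240 = 0.74 inHg.

0.74 inHg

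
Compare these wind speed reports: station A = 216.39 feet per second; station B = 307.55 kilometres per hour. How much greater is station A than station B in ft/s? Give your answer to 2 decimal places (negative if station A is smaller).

station B: 307.55 km/h = 280.2840 ft/s.
Difference: 216.3900 − 280.2840 = -63.89 ft/s.

-63.89 ft/s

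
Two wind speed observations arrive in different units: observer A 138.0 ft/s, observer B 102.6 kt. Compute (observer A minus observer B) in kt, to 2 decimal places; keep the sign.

-20.84 kt

observer A: 138.0 ft/s = 81.7628 kt.
Difference: 81.7628 − 102.6000 = -20.84 kt.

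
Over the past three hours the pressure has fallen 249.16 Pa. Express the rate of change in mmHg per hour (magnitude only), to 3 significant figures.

0.623 mmHg per hour

249.16 Pa / 3 h × 0.00750062 mmHg/Pa = 0.623 mmHg/h.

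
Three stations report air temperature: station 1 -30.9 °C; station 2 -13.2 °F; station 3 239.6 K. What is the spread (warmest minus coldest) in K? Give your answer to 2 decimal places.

station 2: -13.2 °F = -25.111 °C.
station 3: 239.6 K = -33.550 °C.
Spread: (-25.111) − (-33.550) = 8.439 °C.

8.44 K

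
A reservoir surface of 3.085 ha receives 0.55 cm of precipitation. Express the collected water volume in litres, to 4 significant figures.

169700 litres

Depth: 0.55 cm × 10 = 5.5 mm.
Area: 3.085 ha = 30850 m².
1 mm over 1 m² is 1 L, so volume = 5.5 × 30850 = 169675 L ≈ 169700 L.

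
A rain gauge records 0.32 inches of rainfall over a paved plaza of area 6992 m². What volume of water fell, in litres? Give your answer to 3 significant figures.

56800 litres

Depth: 0.32 in × 25.4 = 8.128 mm.
1 mm over 1 m² is 1 L, so volume = 8.128 × 6992 = 56830.976 L ≈ 56800 L.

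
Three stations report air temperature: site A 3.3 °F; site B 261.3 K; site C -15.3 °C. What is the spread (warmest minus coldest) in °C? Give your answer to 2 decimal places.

site A: 3.3 °F = -15.944 °C.
site B: 261.3 K = -11.850 °C.
Spread: (-11.850) − (-15.944) = 4.094 °C.

4.09 °C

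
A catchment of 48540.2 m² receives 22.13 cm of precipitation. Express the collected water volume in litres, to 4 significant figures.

Depth: 22.13 cm × 10 = 221.3 mm.
1 mm over 1 m² is 1 L, so volume = 221.3 × 48540.2 = 10741946 L ≈ 10740000 L.

10740000 litres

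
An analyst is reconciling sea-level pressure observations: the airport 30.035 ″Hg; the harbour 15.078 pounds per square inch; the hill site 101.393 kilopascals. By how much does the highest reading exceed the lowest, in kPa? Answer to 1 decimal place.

the airport: 30.035 inHg = 101.710 kPa.
the harbour: 15.078 psi = 103.959 kPa.
Spread: 103.959 − 101.393 = 2.6 kPa.

2.6 kPa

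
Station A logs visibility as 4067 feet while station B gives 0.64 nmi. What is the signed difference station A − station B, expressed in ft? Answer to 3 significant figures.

station B: 0.64 nmi = 3888.71 ft.
Difference: 4067.00 − 3888.71 = 178 ft.

178 ft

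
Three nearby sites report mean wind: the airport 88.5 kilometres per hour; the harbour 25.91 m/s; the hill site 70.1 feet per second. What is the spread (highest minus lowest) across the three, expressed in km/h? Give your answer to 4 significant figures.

16.36 km/h

the harbour: 25.91 m/s = 93.2760 km/h.
the hill site: 70.1 ft/s = 76.9193 km/h.
Spread: 93.2760 − 76.9193 = 16.36 km/h.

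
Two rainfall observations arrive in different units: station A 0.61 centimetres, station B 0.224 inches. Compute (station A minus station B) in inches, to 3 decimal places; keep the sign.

station A: 0.61 cm = 0.24016 in.
Difference: 0.24016 − 0.22400 = 0.016 in.

0.016 in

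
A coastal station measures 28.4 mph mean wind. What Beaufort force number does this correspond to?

Beaufort force 6

28.4 mph = 12.7 m/s, which is Beaufort 6 (strong breeze, 10.8–13.8 m/s).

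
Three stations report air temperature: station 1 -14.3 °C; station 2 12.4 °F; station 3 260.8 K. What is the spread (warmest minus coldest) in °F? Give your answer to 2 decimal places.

station 2: 12.4 °F = -10.889 °C.
station 3: 260.8 K = -12.350 °C.
Spread: (-10.889) − (-14.300) = 3.411 °C = 6.14 °F.

6.14 °F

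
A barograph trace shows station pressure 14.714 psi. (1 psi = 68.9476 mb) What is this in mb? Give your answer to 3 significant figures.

1 psi = 68.9476 mb, so 14.714 × 68.9476 = 1010 mb.

1010 mb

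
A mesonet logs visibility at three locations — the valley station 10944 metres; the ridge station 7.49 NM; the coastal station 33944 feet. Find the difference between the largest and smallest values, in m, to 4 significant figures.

the ridge station: 7.49 nmi = 13871.48 m.
the coastal station: 33944 ft = 10346.13 m.
Spread: 13871.48 − 10346.13 = 3525 m.

3525 m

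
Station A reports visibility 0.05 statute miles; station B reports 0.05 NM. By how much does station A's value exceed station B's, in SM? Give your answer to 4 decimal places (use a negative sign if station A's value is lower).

station B: 0.05 nmi = 0.057539 SM.
Difference: 0.050000 − 0.057539 = -0.0075 SM.

-0.0075 SM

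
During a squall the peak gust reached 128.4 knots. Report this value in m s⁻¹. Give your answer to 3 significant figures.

1 kt = 0.514444 m/s, so 128.4 × 0.514444 = 66.1 m/s.

66.1 m/s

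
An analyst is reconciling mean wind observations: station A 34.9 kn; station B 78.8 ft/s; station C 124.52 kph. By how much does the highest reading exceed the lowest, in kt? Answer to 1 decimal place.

32.3 kt

station B: 78.8 ft/s = 46.688 kt.
station C: 124.52 km/h = 67.235 kt.
Spread: 67.235 − 34.900 = 32.3 kt.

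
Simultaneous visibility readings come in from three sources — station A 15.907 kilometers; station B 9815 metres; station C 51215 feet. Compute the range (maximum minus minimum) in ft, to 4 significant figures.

19990 ft

station A: 15.907 km = 52188.32 ft.
station B: 9815 m = 32201.44 ft.
Spread: 52188.32 − 32201.44 = 19990 ft.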